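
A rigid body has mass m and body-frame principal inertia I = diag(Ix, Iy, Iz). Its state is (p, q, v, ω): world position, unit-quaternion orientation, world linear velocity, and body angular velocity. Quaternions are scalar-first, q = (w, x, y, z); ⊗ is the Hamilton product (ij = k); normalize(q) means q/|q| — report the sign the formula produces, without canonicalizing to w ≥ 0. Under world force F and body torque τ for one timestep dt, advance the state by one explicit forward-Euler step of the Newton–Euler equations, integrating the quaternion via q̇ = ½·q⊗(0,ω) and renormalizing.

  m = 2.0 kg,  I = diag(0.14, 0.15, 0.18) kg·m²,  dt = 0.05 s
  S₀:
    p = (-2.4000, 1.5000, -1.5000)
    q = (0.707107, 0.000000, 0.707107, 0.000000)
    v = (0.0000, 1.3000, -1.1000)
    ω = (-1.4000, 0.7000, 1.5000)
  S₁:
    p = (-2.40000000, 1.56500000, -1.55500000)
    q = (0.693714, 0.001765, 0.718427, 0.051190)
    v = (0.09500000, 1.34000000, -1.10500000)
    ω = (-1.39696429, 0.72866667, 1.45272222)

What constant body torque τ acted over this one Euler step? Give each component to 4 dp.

τ = (0.0400, 0.1700, -0.1800)

rate change Δω = (0.00303571, 0.02866667, -0.04727778)
applied torque τ = (0.0400, 0.1700, -0.1800)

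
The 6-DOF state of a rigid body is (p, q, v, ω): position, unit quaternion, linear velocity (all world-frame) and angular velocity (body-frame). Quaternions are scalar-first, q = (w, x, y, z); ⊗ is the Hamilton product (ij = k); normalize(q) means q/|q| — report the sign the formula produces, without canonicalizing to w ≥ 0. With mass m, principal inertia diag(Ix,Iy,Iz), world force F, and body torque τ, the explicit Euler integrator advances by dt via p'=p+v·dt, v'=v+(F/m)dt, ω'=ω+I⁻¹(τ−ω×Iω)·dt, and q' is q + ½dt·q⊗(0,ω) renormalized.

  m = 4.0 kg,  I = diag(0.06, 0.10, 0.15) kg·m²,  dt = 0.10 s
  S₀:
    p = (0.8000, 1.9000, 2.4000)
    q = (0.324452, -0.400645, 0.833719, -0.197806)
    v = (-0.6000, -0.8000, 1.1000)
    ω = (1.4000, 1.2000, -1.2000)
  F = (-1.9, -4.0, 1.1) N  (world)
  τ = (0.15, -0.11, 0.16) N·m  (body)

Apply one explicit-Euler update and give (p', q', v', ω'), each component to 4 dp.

p' = (0.7400, 1.8200, 2.5100)
q' = (0.2889, -0.4136, 0.8104, -0.2979)
v' = (-0.6475, -0.9000, 1.1275)
ω' = (1.7700, 0.9388, -1.1381)

linear accel F/m = (-0.4750, -1.0000, 0.2750)
p' = p + v·dt = (0.7400, 1.8200, 2.5100)
v' = v + a·dt = (-0.6475, -0.9000, 1.1275)
gyro term ω×Iω = (-0.0720, 0.1512, 0.0672)
(τ − ω×Iω)/I = (3.7000, -2.6120, 0.6187)
ω' = ω + α·dt = (1.7700, 0.9388, -1.1381)
Hamilton product q⊗(0,ω) = (-0.6769270, -0.3088628, -0.3683600, -2.0373230)
q + ½dt·q⊗(0,ω), renormalized = (0.2889, -0.4136, 0.8104, -0.2979)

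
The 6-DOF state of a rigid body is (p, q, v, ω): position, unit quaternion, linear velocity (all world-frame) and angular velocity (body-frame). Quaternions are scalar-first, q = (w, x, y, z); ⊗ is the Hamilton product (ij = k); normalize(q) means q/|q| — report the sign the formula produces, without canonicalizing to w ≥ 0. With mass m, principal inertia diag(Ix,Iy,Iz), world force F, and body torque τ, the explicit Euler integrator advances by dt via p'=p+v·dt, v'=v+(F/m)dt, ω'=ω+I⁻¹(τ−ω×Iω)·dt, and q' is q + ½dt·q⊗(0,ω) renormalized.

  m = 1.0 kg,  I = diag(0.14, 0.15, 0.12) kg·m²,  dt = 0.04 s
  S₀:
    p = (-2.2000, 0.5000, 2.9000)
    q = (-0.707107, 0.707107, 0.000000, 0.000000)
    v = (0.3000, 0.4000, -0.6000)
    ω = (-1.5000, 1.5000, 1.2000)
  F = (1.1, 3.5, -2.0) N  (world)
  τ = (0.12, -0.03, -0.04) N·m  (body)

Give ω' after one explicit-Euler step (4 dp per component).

gyro term ω×Iω = (-0.0540, -0.0360, -0.0225)
α = I⁻¹(τ − ω×Iω) = (1.2429, 0.0400, -0.1458)
ω' = ω + α·dt = (-1.4503, 1.5016, 1.1942)

ω' = (-1.4503, 1.5016, 1.1942)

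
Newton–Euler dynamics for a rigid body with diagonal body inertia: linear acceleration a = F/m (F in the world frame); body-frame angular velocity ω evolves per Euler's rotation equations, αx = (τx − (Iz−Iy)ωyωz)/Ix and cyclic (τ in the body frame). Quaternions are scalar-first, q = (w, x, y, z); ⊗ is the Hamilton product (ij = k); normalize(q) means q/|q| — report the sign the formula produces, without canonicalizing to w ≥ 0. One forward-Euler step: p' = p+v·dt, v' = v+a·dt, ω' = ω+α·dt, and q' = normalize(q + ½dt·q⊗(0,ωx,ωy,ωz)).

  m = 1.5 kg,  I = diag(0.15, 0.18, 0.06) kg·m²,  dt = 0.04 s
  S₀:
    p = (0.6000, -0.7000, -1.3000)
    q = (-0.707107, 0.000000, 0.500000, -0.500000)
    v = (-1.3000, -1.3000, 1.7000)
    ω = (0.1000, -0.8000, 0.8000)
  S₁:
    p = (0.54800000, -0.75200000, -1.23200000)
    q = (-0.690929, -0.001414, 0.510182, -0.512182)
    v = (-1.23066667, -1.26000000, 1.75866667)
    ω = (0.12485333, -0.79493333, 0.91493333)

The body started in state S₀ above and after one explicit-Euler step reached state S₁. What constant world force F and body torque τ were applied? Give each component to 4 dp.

Δv = v₁−v₀ = (0.06933333, 0.04000000, 0.05866667)
applied force F = (2.6000, 1.5000, 2.2000)
ω₁ − ω₀ = (0.02485333, 0.00506667, 0.11493333)
τ = I·(Δω/dt) + ω₀×(Iω₀) = (0.1700, 0.0300, 0.1700)

F = (2.6000, 1.5000, 2.2000)
τ = (0.1700, 0.0300, 0.1700)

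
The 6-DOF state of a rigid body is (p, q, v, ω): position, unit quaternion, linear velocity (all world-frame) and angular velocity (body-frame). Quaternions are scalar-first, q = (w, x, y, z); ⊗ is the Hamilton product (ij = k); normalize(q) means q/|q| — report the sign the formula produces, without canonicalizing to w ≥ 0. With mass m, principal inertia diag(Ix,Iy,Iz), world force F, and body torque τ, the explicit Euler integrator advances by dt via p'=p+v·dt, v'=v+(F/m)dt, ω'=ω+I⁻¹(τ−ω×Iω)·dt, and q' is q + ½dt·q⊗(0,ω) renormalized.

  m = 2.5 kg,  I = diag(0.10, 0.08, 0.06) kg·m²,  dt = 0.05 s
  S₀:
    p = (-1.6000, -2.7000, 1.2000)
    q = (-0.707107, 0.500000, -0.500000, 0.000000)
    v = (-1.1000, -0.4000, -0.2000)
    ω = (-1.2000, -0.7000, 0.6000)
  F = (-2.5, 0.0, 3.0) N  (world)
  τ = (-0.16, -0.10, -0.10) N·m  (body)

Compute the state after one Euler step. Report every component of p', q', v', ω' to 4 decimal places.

p' = (-1.6550, -2.7200, 1.1900)
q' = (-0.7004, 0.5133, -0.4948, -0.0343)
v' = (-1.1500, -0.4000, -0.1400)
ω' = (-1.2842, -0.7445, 0.5307)

linear accel F/m = (-1.0000, 0.0000, 1.2000)
p + v·dt = (-1.6550, -2.7200, 1.1900)
v + (F/m)dt = (-1.1500, -0.4000, -0.1400)
ω×(Iω) gyroscopic = (0.0084, -0.0288, -0.0168)
(τ − ω×Iω)/I = (-1.6840, -0.8900, -1.3867)
ω + α·dt = (-1.2842, -0.7445, 0.5307)
q⊗(0,ω) = (0.2500000, 0.5485284, 0.1949749, -1.3742642)
q' = normalize(q + ½dt·q⊗(0,ω)) = (-0.7004, 0.5133, -0.4948, -0.0343)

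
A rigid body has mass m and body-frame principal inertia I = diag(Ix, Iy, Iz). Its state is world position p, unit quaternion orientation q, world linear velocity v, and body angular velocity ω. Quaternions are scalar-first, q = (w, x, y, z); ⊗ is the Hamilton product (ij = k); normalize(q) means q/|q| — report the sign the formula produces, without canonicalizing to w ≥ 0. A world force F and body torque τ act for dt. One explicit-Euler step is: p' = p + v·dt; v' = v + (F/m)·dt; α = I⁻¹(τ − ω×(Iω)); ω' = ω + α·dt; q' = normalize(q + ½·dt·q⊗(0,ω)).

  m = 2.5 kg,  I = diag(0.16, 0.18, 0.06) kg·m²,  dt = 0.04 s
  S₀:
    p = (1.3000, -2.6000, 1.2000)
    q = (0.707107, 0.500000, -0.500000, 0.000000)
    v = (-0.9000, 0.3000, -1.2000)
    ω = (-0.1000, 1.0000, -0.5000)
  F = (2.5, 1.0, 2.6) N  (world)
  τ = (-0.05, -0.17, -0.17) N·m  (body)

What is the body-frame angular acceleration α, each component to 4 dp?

α = (-0.6875, -0.9722, -2.8000)

ω×(Iω) gyroscopic = (0.0600, 0.0050, -0.0020)
(τ − ω×Iω)/I = (-0.6875, -0.9722, -2.8000)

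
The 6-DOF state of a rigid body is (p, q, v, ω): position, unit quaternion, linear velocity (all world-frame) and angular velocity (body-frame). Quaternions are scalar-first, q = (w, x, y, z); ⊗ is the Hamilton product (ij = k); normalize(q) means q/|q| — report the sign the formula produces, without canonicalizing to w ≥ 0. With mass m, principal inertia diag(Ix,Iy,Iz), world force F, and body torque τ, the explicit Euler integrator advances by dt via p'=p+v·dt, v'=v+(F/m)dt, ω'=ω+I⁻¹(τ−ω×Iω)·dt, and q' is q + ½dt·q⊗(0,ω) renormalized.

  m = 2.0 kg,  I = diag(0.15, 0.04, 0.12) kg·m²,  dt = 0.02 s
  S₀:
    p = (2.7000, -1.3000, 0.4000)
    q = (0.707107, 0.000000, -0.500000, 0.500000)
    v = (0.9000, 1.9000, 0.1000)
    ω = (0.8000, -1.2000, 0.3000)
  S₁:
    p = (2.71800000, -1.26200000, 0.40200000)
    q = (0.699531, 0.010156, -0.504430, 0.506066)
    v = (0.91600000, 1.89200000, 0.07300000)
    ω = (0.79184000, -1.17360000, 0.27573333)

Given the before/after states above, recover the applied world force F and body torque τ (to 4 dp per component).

F = (1.6000, -0.8000, -2.7000)
τ = (-0.0900, 0.0600, -0.0400)

velocity change Δv = (0.01600000, -0.00800000, -0.02700000)
m·(v₁−v₀)/dt = (1.6000, -0.8000, -2.7000)
Δω = ω₁−ω₀ = (-0.00816000, 0.02640000, -0.02426667)
precession coupling = (-0.0288, 0.0072, 0.1056)
applied torque τ = (-0.0900, 0.0600, -0.0400)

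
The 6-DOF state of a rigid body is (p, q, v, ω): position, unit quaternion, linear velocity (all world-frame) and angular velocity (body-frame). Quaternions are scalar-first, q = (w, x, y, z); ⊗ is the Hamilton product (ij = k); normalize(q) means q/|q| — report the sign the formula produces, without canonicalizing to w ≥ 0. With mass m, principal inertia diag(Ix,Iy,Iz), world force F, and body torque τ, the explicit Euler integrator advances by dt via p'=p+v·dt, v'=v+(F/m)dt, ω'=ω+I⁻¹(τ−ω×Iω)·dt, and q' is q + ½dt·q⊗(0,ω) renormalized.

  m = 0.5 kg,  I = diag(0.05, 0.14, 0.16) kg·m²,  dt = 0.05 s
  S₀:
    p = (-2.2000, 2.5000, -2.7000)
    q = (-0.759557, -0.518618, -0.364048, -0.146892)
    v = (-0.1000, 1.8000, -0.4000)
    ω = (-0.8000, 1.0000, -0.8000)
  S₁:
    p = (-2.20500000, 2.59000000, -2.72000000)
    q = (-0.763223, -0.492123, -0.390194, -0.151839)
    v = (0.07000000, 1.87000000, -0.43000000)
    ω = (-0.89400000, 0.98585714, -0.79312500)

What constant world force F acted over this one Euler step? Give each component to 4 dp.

v₁ − v₀ = (0.17000000, 0.07000000, -0.03000000)
m·(v₁−v₀)/dt = (1.7000, 0.7000, -0.3000)

F = (1.7000, 0.7000, -0.3000)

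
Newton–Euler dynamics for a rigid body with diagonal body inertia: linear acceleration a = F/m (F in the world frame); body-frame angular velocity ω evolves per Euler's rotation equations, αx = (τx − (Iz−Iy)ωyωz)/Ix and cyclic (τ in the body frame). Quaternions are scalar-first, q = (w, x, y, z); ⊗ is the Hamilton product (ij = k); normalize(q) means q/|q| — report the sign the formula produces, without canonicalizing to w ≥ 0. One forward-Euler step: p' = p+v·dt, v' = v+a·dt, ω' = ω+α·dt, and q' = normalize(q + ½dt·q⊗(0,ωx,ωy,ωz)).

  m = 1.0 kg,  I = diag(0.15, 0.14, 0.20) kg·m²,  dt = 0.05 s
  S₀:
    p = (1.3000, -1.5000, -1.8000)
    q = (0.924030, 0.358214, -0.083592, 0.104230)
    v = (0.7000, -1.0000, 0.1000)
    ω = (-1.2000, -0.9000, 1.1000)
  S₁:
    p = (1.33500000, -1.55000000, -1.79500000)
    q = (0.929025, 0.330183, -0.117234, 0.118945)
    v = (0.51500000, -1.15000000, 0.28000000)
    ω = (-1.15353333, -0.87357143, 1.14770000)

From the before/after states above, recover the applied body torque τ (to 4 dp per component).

rate change Δω = (0.04646667, 0.02642857, 0.04770000)
I·α + gyro = (0.0800, 0.1400, 0.1800)

τ = (0.0800, 0.1400, 0.1800)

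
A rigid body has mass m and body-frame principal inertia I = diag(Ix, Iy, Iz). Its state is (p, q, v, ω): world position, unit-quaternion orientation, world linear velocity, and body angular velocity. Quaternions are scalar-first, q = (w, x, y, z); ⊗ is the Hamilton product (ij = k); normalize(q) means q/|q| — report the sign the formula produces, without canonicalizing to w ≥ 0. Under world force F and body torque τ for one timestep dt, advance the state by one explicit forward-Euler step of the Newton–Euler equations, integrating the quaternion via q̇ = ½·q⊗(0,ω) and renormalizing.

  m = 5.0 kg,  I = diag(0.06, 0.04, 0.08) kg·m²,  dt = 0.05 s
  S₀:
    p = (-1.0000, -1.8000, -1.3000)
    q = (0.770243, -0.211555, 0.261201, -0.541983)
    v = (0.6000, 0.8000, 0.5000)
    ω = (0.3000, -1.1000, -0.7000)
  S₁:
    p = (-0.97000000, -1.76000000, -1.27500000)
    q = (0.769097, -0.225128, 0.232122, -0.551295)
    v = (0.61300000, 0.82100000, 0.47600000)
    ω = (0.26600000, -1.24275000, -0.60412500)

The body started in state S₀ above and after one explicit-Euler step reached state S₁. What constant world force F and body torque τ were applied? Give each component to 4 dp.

F = (1.3000, 2.1000, -2.4000)
τ = (-0.0100, -0.1100, 0.1600)

velocity change Δv = (0.01300000, 0.02100000, -0.02400000)
F = m·Δv/dt = (1.3000, 2.1000, -2.4000)
Δω = ω₁−ω₀ = (-0.03400000, -0.14275000, 0.09587500)
τ = I·(Δω/dt) + ω₀×(Iω₀) = (-0.0100, -0.1100, 0.1600)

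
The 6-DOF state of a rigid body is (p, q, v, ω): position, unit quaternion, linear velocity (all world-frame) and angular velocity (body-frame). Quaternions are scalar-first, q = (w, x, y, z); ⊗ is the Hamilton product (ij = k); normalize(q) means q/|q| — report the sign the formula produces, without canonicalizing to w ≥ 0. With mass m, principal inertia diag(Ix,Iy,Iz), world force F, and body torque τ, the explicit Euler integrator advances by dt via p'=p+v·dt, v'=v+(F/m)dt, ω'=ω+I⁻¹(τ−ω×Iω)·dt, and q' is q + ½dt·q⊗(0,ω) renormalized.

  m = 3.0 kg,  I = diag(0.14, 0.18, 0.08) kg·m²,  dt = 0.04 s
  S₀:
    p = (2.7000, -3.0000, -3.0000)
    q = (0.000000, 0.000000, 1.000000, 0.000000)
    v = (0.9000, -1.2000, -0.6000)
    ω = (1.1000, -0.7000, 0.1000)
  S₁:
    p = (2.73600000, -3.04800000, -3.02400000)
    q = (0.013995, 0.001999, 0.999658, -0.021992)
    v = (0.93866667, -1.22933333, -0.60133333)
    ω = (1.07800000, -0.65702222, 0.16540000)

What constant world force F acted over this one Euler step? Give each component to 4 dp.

velocity change Δv = (0.03866667, -0.02933333, -0.00133333)
m·(v₁−v₀)/dt = (2.9000, -2.2000, -0.1000)

F = (2.9000, -2.2000, -0.1000)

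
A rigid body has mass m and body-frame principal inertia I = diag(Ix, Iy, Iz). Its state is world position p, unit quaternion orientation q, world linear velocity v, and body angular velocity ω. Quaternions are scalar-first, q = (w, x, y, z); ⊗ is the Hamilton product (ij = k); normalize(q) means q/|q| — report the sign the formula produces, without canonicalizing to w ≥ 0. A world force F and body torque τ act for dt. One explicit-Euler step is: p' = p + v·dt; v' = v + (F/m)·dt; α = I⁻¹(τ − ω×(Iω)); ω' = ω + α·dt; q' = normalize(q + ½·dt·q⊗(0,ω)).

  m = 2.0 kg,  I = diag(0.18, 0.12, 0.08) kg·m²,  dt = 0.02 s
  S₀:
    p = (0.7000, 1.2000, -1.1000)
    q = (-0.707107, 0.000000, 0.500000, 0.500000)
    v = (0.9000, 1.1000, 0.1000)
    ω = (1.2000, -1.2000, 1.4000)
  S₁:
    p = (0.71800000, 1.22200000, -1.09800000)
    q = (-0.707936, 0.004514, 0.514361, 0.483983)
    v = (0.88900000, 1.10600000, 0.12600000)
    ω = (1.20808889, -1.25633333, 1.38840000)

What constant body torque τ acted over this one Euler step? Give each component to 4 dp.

Δω = ω₁−ω₀ = (0.00808889, -0.05633333, -0.01160000)
precession coupling = (0.0672, 0.1680, 0.0864)
τ = I·(Δω/dt) + ω₀×(Iω₀) = (0.1400, -0.1700, 0.0400)

τ = (0.1400, -0.1700, 0.0400)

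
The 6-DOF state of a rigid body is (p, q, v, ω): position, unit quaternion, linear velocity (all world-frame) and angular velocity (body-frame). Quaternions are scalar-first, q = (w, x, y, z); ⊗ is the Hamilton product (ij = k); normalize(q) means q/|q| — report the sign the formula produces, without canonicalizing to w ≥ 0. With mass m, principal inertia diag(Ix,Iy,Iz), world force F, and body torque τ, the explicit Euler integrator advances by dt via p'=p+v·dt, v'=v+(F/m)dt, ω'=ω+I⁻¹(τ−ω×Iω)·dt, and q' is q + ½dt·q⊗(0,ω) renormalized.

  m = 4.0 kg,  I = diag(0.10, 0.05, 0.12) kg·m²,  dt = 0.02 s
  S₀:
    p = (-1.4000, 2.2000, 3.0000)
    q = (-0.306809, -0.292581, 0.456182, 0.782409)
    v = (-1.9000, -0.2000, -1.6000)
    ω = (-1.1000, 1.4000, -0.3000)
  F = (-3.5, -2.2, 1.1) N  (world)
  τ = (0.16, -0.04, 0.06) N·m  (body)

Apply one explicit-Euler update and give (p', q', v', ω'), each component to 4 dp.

a = (-0.8750, -0.5500, 0.2750)
new position p' = (-1.4380, 2.1960, 2.9680)
v + (F/m)dt = (-1.9175, -0.2110, -1.5945)
precession coupling ω×(Iω) = (-0.0294, -0.0066, 0.0770)
α = I⁻¹(τ − ω×Iω) = (1.8940, -0.6680, -0.1417)
new body rate ω' = (-1.0621, 1.3866, -0.3028)
q⊗(0,ω) = (-0.7257712, -0.8947373, -1.3779568, 0.1842295)
q' = normalize(q + ½dt·q⊗(0,ω)) = (-0.3140, -0.3015, 0.4423, 0.7841)

p' = (-1.4380, 2.1960, 2.9680)
q' = (-0.3140, -0.3015, 0.4423, 0.7841)
v' = (-1.9175, -0.2110, -1.5945)
ω' = (-1.0621, 1.3866, -0.3028)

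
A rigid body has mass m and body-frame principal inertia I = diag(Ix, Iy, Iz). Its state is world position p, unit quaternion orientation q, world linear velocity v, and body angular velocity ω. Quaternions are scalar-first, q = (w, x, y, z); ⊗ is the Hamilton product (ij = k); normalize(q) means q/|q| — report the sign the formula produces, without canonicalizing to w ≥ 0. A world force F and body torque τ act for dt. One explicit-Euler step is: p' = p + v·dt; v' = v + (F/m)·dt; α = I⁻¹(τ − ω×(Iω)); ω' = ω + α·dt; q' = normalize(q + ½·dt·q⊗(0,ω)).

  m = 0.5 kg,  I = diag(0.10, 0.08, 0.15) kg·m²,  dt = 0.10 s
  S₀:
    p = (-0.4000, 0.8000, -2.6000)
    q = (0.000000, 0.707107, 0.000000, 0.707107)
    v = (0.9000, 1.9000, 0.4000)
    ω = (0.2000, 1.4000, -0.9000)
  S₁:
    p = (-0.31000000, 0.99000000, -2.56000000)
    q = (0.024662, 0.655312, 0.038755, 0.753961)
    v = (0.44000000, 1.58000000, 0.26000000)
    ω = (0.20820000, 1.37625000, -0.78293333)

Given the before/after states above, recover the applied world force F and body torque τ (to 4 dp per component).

Δv = v₁−v₀ = (-0.46000000, -0.32000000, -0.14000000)
m·(v₁−v₀)/dt = (-2.3000, -1.6000, -0.7000)
ω₁ − ω₀ = (0.00820000, -0.02375000, 0.11706667)
precession coupling = (-0.0882, 0.0090, -0.0056)
applied torque τ = (-0.0800, -0.0100, 0.1700)

F = (-2.3000, -1.6000, -0.7000)
τ = (-0.0800, -0.0100, 0.1700)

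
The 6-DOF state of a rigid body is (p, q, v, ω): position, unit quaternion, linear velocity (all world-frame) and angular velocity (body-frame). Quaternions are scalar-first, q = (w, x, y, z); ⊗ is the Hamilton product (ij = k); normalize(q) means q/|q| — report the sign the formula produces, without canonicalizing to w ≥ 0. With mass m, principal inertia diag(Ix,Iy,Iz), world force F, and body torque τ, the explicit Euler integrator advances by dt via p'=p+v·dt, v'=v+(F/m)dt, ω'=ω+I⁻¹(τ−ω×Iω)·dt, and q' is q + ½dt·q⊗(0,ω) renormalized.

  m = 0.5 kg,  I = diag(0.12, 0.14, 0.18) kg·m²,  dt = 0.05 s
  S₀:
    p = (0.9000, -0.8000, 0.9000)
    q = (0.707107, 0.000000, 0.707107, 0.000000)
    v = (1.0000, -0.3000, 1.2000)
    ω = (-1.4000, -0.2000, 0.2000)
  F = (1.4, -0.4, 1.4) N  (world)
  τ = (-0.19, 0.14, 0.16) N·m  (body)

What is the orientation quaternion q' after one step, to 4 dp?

2q̇ = q⊗(0,ω) = (0.1414214, -0.8485284, -0.1414214, 1.1313712)
q + ½dt·q⊗(0,ω), renormalized = (0.7102, -0.0212, 0.7031, 0.0283)

q' = (0.7102, -0.0212, 0.7031, 0.0283)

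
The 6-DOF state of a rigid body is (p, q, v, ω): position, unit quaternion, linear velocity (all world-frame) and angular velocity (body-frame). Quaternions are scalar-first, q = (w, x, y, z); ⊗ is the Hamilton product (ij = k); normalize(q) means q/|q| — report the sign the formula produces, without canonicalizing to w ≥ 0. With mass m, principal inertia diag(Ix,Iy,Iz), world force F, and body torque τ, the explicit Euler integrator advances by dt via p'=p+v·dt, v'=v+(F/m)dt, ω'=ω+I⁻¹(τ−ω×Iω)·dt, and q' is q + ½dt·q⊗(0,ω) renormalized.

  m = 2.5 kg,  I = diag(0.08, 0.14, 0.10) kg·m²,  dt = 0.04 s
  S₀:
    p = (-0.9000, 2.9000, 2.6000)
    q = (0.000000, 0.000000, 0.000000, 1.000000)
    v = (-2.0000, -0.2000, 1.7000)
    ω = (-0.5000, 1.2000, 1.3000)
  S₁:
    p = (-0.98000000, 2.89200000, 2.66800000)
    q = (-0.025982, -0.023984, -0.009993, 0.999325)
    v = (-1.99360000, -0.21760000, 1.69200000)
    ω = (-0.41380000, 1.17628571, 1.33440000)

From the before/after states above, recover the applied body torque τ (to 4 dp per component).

ω₁ − ω₀ = (0.08620000, -0.02371429, 0.03440000)
precession coupling = (-0.0624, 0.0130, -0.0360)
applied torque τ = (0.1100, -0.0700, 0.0500)

τ = (0.1100, -0.0700, 0.0500)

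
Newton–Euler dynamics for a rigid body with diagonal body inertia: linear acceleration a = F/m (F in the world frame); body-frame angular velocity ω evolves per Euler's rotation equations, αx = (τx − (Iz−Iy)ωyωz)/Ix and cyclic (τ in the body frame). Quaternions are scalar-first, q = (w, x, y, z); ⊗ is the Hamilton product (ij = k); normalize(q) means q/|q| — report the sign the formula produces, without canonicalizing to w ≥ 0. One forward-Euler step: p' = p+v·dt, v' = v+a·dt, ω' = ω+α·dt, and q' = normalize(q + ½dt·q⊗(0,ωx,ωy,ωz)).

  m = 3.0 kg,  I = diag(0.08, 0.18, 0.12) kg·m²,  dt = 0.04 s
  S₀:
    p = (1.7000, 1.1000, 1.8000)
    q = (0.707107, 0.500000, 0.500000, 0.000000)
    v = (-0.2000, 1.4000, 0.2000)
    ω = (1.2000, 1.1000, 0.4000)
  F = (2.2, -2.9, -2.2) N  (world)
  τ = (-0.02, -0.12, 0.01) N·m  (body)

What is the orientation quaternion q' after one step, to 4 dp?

2q̇ = q⊗(0,ω) = (-1.1500000, 1.0485284, 0.5778177, 0.2328428)
q + ½dt·q⊗(0,ω), renormalized = (0.6837, 0.5207, 0.5113, 0.0047)

q' = (0.6837, 0.5207, 0.5113, 0.0047)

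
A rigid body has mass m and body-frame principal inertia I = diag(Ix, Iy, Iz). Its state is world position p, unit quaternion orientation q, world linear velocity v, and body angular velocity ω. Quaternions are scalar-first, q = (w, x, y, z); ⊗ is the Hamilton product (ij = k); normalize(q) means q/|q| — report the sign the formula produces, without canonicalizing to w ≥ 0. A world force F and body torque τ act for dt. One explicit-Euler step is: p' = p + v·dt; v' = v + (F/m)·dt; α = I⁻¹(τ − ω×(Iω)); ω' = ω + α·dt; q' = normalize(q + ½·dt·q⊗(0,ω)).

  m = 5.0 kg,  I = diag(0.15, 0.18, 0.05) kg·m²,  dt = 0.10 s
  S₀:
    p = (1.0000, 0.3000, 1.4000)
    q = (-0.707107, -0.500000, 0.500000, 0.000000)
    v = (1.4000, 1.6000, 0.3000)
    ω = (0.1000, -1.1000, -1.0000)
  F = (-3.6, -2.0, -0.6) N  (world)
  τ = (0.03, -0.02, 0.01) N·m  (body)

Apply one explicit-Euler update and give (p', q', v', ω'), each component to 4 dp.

p' = (1.1400, 0.4600, 1.4300)
q' = (-0.6752, -0.5271, 0.5125, 0.0602)
v' = (1.3280, 1.5600, 0.2880)
ω' = (0.2153, -1.1056, -0.9734)

a = (-0.7200, -0.4000, -0.1200)
p' = p + v·dt = (1.1400, 0.4600, 1.4300)
v' = v + a·dt = (1.3280, 1.5600, 0.2880)
ω×(Iω) gyroscopic = (-0.1430, -0.0100, -0.0033)
(τ − ω×Iω)/I = (1.1533, -0.0556, 0.2660)
ω' = ω + α·dt = (0.2153, -1.1056, -0.9734)
q⊗(0,ω) = (0.6000000, -0.5707107, 0.2778177, 1.2071070)
q' = normalize(q + ½dt·q⊗(0,ω)) = (-0.6752, -0.5271, 0.5125, 0.0602)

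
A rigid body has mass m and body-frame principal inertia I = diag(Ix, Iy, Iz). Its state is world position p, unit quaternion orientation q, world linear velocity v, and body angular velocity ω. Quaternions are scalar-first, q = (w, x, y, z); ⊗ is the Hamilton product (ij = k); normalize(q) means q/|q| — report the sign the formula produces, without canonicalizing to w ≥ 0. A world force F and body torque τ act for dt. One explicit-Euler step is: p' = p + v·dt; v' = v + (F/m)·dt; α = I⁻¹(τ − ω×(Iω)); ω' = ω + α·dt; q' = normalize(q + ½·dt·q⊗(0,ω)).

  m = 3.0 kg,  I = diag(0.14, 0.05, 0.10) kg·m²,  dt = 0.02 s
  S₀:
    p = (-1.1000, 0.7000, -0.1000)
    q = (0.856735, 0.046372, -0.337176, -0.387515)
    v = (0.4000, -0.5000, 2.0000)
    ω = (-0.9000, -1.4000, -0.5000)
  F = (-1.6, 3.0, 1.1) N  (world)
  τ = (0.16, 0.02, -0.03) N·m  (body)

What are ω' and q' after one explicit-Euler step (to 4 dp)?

(τ − ω×Iω)/I = (0.8929, 0.0400, 0.8340)
new body rate ω' = (-0.8821, -1.3992, -0.4833)
2q̇ = q⊗(0,ω) = (-0.6240691, -1.1449945, -0.8274795, -0.7967467)
q' = normalize(q + ½dt·q⊗(0,ω)) = (0.8504, 0.0349, -0.3454, -0.3954)

ω' = (-0.8821, -1.3992, -0.4833)
q' = (0.8504, 0.0349, -0.3454, -0.3954)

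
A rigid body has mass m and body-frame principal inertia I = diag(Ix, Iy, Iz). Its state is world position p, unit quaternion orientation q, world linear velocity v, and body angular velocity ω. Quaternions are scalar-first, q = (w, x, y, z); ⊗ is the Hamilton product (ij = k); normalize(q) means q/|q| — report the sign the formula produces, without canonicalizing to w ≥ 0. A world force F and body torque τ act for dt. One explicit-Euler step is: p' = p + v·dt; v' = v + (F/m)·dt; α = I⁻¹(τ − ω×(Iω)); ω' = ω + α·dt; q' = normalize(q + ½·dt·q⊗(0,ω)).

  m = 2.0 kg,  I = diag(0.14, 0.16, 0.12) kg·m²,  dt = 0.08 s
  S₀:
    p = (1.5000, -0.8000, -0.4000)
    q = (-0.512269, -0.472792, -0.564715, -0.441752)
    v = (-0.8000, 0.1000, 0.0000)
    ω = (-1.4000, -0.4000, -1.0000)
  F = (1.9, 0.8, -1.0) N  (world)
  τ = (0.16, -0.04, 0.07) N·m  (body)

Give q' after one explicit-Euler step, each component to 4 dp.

q⊗(0,ω) = (-1.3295468, 1.1051908, 0.3505684, -0.0892152)
q + ½dt·q⊗(0,ω), renormalized = (-0.5640, -0.4275, -0.5493, -0.4442)

q' = (-0.5640, -0.4275, -0.5493, -0.4442)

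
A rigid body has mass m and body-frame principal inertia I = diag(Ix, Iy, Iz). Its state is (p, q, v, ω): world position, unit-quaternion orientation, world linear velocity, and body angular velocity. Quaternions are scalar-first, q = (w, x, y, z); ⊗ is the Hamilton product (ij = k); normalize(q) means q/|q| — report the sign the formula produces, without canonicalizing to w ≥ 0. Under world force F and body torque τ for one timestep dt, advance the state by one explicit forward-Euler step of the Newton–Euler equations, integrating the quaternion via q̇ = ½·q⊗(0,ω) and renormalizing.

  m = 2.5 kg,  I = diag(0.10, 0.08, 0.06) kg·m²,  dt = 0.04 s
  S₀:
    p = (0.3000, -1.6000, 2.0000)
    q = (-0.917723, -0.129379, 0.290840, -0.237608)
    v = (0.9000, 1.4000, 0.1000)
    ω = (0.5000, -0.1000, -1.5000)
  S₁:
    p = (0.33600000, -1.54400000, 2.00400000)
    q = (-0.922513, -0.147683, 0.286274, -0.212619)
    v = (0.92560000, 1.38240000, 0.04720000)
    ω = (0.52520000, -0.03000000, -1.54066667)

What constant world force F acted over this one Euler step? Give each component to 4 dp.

F = (1.6000, -1.1000, -3.3000)

velocity change Δv = (0.02560000, -0.01760000, -0.05280000)
m·(v₁−v₀)/dt = (1.6000, -1.1000, -3.3000)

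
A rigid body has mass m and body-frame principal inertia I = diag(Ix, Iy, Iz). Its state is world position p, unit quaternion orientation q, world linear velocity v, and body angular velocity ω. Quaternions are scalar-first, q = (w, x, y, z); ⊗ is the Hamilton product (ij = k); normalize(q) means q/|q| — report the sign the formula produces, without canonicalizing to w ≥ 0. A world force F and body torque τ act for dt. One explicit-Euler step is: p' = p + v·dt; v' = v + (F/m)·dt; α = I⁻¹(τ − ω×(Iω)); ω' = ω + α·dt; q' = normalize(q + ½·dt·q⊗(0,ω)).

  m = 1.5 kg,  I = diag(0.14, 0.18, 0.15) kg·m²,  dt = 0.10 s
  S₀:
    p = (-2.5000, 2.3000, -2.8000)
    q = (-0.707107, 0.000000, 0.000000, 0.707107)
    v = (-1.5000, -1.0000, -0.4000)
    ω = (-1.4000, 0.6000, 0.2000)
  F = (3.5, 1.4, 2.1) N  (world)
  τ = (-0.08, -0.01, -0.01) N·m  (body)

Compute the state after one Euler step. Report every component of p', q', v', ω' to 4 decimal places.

gyro term ω×Iω = (-0.0036, 0.0028, -0.0336)
α = I⁻¹(τ − ω×Iω) = (-0.5457, -0.0711, 0.1573)
new body rate ω' = (-1.4546, 0.5929, 0.2157)
q⊗(0,ω) = (-0.1414214, 0.5656856, -1.4142140, -0.1414214)
updated quaternion q' = (-0.7121, 0.0282, -0.0705, 0.6980)
p' = p + v·dt = (-2.6500, 2.2000, -2.8400)
new velocity v' = (-1.2667, -0.9067, -0.2600)

p' = (-2.6500, 2.2000, -2.8400)
q' = (-0.7121, 0.0282, -0.0705, 0.6980)
v' = (-1.2667, -0.9067, -0.2600)
ω' = (-1.4546, 0.5929, 0.2157)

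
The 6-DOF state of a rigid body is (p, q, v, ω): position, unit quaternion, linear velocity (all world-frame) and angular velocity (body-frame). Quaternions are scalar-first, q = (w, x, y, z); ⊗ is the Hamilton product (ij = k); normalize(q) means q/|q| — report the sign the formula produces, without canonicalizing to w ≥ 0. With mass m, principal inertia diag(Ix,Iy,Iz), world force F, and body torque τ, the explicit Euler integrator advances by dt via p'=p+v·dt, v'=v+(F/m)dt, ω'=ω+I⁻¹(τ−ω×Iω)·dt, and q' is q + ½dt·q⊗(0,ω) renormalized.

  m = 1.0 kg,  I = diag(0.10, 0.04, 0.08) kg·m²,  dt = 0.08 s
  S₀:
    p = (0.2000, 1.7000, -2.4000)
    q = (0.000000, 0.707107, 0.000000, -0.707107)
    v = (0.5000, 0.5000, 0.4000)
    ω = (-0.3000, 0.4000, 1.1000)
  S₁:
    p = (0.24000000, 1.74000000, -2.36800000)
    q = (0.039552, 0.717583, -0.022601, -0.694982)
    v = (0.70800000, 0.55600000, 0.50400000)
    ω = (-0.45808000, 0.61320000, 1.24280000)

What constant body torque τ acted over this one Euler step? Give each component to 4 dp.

τ = (-0.1800, 0.1000, 0.1500)

rate change Δω = (-0.15808000, 0.21320000, 0.14280000)
I·α + gyro = (-0.1800, 0.1000, 0.1500)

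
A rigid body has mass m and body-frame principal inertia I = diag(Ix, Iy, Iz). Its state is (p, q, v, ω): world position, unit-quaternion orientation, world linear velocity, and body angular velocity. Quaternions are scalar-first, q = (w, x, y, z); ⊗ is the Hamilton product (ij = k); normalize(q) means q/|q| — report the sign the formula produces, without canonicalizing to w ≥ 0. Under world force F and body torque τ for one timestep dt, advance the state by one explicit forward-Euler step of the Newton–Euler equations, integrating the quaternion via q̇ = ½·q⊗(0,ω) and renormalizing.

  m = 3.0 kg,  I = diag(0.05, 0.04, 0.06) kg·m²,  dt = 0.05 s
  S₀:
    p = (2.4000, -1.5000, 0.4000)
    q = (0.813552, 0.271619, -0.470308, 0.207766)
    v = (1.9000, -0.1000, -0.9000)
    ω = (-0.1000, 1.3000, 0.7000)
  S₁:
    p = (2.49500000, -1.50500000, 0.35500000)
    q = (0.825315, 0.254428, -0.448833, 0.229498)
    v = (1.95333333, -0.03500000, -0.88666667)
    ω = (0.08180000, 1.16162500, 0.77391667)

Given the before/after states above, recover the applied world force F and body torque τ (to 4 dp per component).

F = (3.2000, 3.9000, 0.8000)
τ = (0.2000, -0.1100, 0.0900)

velocity change Δv = (0.05333333, 0.06500000, 0.01333333)
F = m·Δv/dt = (3.2000, 3.9000, 0.8000)
ω₁ − ω₀ = (0.18180000, -0.13837500, 0.07391667)
ω₀×(Iω₀) = (0.0182, 0.0007, 0.0013)
I·α + gyro = (0.2000, -0.1100, 0.0900)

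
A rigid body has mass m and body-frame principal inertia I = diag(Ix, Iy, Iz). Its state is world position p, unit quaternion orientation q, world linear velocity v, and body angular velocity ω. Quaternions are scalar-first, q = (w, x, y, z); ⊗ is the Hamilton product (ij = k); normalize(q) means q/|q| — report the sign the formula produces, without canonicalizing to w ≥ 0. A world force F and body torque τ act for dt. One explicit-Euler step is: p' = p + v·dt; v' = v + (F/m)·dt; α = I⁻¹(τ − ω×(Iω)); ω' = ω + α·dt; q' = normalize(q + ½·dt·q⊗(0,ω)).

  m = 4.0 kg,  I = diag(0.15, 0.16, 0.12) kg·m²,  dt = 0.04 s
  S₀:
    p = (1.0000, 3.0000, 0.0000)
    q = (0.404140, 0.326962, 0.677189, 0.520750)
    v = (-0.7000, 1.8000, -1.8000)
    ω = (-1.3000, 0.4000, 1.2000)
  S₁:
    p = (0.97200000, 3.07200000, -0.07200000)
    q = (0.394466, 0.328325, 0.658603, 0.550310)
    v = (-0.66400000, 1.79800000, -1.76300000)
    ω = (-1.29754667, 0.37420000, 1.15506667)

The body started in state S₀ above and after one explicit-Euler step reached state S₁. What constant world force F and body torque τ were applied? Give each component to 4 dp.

F = (3.6000, -0.2000, 3.7000)
τ = (-0.0100, -0.1500, -0.1400)

Δv = v₁−v₀ = (0.03600000, -0.00200000, 0.03700000)
F = m·Δv/dt = (3.6000, -0.2000, 3.7000)
rate change Δω = (0.00245333, -0.02580000, -0.04493333)
τ = I·(Δω/dt) + ω₀×(Iω₀) = (-0.0100, -0.1500, -0.1400)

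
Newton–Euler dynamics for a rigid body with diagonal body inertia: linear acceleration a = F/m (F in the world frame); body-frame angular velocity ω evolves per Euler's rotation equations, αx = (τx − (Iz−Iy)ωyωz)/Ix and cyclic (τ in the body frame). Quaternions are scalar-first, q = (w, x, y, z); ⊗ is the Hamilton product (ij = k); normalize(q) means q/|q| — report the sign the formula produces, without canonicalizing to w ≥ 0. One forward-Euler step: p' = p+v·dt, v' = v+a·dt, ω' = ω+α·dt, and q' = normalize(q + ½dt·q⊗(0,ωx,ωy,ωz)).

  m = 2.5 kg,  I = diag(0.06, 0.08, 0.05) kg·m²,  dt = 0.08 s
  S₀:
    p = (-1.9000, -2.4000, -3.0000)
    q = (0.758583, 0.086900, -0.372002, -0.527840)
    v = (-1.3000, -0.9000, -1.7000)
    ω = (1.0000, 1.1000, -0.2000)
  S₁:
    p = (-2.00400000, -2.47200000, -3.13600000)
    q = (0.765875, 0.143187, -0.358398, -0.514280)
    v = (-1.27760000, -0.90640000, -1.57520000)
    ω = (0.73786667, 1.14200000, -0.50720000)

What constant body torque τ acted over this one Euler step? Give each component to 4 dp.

τ = (-0.1900, 0.0400, -0.1700)

rate change Δω = (-0.26213333, 0.04200000, -0.30720000)
τ = I·(Δω/dt) + ω₀×(Iω₀) = (-0.1900, 0.0400, -0.1700)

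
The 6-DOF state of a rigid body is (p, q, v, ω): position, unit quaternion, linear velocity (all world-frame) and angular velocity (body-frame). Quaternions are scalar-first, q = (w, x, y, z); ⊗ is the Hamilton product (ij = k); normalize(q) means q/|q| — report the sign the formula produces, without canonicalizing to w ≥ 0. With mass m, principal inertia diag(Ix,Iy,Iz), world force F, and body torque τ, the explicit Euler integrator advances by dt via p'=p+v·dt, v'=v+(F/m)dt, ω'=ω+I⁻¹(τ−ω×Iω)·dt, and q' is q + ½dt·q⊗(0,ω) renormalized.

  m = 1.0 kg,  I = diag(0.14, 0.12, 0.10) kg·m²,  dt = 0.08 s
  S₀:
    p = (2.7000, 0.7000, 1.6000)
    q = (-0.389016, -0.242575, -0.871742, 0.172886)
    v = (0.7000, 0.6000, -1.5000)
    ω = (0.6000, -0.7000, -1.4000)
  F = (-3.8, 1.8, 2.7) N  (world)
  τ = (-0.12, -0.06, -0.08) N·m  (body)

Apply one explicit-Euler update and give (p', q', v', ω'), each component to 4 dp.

p' = (2.7560, 0.7480, 1.4800)
q' = (-0.3970, -0.1978, -0.8683, 0.2219)
v' = (0.3960, 0.7440, -1.2840)
ω' = (0.5426, -0.7176, -1.4707)

(τ − ω×Iω)/I = (-0.7171, -0.2200, -0.8840)
ω' = ω + α·dt = (0.5426, -0.7176, -1.4707)
q⊗(0,ω) = (-0.2226340, 1.1080494, 0.0364378, 1.2374701)
q + ½dt·q⊗(0,ω), renormalized = (-0.3970, -0.1978, -0.8683, 0.2219)
a = (-3.8000, 1.8000, 2.7000)
p' = p + v·dt = (2.7560, 0.7480, 1.4800)
v' = v + a·dt = (0.3960, 0.7440, -1.2840)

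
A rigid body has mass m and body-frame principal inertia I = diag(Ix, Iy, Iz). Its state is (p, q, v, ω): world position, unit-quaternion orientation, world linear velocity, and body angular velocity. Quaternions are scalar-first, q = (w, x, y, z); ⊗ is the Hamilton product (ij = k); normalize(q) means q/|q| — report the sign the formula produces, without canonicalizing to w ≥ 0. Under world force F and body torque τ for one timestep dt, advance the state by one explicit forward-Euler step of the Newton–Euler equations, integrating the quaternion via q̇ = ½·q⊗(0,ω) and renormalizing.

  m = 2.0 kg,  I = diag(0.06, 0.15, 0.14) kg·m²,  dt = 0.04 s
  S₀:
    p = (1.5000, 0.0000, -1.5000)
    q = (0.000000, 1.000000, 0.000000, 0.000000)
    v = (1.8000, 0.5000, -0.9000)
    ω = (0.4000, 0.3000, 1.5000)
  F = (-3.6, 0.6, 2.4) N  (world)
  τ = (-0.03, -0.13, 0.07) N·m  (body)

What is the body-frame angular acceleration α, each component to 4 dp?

α = (-0.4250, -0.5467, 0.4229)

precession coupling ω×(Iω) = (-0.0045, -0.0480, 0.0108)
angular accel α = (-0.4250, -0.5467, 0.4229)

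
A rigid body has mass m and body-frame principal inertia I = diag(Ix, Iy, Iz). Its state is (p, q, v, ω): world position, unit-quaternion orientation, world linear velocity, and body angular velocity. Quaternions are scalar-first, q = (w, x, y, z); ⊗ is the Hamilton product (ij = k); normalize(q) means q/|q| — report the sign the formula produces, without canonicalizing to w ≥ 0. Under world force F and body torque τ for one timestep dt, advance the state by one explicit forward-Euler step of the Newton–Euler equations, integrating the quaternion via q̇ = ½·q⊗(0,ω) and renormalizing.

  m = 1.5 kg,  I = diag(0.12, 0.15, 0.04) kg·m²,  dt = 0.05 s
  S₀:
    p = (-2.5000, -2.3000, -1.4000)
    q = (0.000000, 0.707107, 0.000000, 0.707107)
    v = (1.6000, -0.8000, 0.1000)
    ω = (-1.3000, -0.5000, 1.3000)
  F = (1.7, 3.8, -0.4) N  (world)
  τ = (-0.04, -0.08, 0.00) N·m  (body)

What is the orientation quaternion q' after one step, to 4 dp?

q' = (0.0000, 0.7151, -0.0459, 0.6975)

Hamilton product q⊗(0,ω) = (0.0000000, 0.3535535, -1.8384782, -0.3535535)
q + ½dt·q⊗(0,ω), renormalized = (0.0000, 0.7151, -0.0459, 0.6975)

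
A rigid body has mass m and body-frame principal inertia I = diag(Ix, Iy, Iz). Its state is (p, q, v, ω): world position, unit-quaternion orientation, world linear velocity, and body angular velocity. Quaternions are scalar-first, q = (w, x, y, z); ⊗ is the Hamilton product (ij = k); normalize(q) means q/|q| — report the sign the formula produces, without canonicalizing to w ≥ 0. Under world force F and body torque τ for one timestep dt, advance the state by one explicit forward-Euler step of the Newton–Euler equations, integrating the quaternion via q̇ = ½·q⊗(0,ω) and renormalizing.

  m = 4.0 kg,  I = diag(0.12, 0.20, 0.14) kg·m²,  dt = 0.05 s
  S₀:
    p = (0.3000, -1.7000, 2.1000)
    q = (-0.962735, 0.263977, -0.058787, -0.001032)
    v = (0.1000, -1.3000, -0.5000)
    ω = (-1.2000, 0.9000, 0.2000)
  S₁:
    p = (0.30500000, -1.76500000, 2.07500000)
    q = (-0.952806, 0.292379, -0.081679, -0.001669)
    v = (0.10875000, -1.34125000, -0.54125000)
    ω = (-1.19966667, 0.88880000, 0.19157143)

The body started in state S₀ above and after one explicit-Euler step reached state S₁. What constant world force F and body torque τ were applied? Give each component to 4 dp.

velocity change Δv = (0.00875000, -0.04125000, -0.04125000)
F = m·Δv/dt = (0.7000, -3.3000, -3.3000)
rate change Δω = (0.00033333, -0.01120000, -0.00842857)
gyro term ω₀×Iω₀ = (-0.0108, 0.0048, -0.0864)
applied torque τ = (-0.0100, -0.0400, -0.1100)

F = (0.7000, -3.3000, -3.3000)
τ = (-0.0100, -0.0400, -0.1100)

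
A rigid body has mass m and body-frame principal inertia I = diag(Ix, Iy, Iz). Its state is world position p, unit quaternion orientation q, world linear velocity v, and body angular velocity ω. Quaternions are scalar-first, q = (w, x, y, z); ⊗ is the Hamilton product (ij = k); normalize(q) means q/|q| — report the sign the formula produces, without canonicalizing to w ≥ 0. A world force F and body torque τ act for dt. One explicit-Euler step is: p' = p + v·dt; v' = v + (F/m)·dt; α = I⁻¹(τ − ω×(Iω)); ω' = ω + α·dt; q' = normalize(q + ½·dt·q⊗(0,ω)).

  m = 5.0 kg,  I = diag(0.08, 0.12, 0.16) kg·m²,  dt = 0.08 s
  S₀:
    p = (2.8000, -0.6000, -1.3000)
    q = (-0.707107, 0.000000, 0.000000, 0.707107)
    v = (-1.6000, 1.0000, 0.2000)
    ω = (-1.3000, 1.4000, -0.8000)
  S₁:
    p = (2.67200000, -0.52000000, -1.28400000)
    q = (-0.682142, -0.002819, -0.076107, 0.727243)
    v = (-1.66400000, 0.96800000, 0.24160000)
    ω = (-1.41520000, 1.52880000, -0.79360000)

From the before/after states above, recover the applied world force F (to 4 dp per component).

F = (-4.0000, -2.0000, 2.6000)

velocity change Δv = (-0.06400000, -0.03200000, 0.04160000)
applied force F = (-4.0000, -2.0000, 2.6000)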